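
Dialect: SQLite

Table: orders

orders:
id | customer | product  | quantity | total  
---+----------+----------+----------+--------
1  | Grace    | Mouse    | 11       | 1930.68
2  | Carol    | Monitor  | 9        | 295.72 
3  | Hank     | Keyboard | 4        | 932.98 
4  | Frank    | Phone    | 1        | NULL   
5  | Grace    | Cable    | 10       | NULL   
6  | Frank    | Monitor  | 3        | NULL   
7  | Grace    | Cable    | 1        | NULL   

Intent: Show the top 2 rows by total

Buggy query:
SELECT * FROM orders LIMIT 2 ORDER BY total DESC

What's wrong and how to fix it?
Bug: ORDER BY cannot follow LIMIT; LIMIT is the final clause

Fix: Swap the clauses: ORDER BY first, then LIMIT

Corrected query:
SELECT * FROM orders ORDER BY total DESC LIMIT 2

Result:
id | customer | product  | quantity | total  
---+----------+----------+----------+--------
1  | Grace    | Mouse    | 11       | 1930.68
3  | Hank     | Keyboard | 4        | 932.98 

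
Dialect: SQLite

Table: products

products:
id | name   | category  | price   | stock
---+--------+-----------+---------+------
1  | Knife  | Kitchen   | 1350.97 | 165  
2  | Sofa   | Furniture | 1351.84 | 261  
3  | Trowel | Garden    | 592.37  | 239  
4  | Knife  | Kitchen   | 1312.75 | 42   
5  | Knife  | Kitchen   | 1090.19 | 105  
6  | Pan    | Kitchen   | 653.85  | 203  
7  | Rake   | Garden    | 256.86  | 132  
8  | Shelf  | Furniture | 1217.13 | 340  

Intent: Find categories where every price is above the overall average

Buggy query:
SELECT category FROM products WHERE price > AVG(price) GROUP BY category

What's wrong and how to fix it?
Bug: WHERE evaluates per row before aggregation, so AVG() is unavailable

Fix: Use a subquery for AVG and a HAVING MIN(...) filter so the condition holds for every row in the group

Corrected query:
SELECT category FROM products GROUP BY category HAVING MIN(price) > (SELECT AVG(price) FROM products)

Result:
category 
---------
Furniture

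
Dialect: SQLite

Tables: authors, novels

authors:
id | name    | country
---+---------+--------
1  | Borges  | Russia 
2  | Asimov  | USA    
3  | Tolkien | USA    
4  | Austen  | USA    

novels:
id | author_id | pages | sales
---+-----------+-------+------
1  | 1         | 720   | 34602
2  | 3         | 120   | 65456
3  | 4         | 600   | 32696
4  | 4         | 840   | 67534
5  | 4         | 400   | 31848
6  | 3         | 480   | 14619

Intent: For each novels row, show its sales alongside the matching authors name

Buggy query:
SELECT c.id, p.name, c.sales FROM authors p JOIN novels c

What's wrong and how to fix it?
Bug: JOIN with no ON clause produces a cartesian product; every novels row pairs with every authors row

Fix: Specify the join condition linking the foreign key to the parent id

Corrected query:
SELECT c.id, p.name, c.sales FROM authors p JOIN novels c ON c.author_id = p.id

Result:
id | name    | sales
---+---------+------
1  | Borges  | 34602
2  | Tolkien | 65456
3  | Austen  | 32696
4  | Austen  | 67534
5  | Austen  | 31848
6  | Tolkien | 14619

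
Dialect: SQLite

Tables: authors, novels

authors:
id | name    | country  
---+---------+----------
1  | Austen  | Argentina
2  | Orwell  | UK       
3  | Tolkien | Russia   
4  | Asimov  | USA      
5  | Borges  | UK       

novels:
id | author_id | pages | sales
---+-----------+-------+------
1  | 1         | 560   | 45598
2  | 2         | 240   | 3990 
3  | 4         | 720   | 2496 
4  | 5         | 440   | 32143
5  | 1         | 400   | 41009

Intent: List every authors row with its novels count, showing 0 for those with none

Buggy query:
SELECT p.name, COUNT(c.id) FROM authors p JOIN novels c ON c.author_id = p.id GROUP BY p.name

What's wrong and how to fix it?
Bug: INNER JOIN drops authors rows that have no matching novels rows

Fix: Use LEFT JOIN so parents without children still appear (COUNT(c.id) gives 0)

Corrected query:
SELECT p.name, COUNT(c.id) FROM authors p LEFT JOIN novels c ON c.author_id = p.id GROUP BY p.name

Result:
name    | COUNT(c.id)
--------+------------
Asimov  | 1          
Austen  | 2          
Borges  | 1          
Orwell  | 1          
Tolkien | 0          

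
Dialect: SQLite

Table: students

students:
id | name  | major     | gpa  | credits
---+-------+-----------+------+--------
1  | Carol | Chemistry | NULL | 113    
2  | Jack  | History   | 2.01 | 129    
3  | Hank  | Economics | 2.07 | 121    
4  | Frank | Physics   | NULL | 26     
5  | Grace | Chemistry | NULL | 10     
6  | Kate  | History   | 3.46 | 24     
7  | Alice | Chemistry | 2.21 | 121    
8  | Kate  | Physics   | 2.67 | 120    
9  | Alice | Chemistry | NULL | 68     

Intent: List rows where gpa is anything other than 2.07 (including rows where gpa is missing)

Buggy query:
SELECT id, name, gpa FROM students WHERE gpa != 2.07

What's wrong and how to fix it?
Bug: 'gpa != 2.07' is unknown when gpa is NULL, so NULL rows are silently excluded

Fix: Handle NULL separately with IS NULL alongside the inequality

Corrected query:
SELECT id, name, gpa FROM students WHERE gpa != 2.07 OR gpa IS NULL

Result:
id | name  | gpa 
---+-------+-----
1  | Carol | NULL
2  | Jack  | 2.01
4  | Frank | NULL
5  | Grace | NULL
6  | Kate  | 3.46
7  | Alice | 2.21
8  | Kate  | 2.67
9  | Alice | NULL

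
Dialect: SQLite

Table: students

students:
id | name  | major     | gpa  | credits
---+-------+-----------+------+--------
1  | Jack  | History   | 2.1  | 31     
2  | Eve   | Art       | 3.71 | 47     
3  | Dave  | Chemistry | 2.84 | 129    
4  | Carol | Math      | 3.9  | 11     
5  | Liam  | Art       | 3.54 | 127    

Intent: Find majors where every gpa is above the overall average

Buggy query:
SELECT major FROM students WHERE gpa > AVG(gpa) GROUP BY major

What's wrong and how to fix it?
Bug: WHERE evaluates per row before aggregation, so AVG() is unavailable

Fix: Use a subquery for AVG and a HAVING MIN(...) filter so the condition holds for every row in the group

Corrected query:
SELECT major FROM students GROUP BY major HAVING MIN(gpa) > (SELECT AVG(gpa) FROM students)

Result:
major
-----
Art  
Math 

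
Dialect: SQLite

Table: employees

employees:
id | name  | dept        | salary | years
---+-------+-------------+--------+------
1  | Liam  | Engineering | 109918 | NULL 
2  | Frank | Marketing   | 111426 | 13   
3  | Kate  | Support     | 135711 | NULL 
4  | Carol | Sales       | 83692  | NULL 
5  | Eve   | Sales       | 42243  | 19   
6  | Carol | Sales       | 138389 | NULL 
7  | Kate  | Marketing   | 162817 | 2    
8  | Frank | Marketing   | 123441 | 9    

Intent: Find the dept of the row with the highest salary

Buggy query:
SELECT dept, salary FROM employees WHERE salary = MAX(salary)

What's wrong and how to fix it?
Bug: WHERE is evaluated per row; an aggregate over the whole table isn't defined there

Fix: Use a subquery: WHERE salary = (SELECT MAX(salary) FROM employees)

Corrected query:
SELECT dept, salary FROM employees WHERE salary = (SELECT MAX(salary) FROM employees)

Result:
dept      | salary
----------+-------
Marketing | 162817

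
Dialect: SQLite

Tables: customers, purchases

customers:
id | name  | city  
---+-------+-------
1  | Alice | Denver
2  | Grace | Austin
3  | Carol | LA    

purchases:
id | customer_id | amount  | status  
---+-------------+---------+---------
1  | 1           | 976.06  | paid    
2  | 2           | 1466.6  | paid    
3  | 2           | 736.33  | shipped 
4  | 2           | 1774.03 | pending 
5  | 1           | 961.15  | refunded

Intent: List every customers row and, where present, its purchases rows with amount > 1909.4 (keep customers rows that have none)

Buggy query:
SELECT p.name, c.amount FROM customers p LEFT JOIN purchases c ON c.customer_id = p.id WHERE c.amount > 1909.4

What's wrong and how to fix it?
Bug: A WHERE condition on the right-hand table after LEFT JOIN drops unmatched parents

Fix: Move the right-table condition into the ON clause so unmatched parents are kept

Corrected query:
SELECT p.name, c.amount FROM customers p LEFT JOIN purchases c ON c.customer_id = p.id AND c.amount > 1909.4

Result:
name  | amount
------+-------
Alice | NULL  
Grace | NULL  
Carol | NULL  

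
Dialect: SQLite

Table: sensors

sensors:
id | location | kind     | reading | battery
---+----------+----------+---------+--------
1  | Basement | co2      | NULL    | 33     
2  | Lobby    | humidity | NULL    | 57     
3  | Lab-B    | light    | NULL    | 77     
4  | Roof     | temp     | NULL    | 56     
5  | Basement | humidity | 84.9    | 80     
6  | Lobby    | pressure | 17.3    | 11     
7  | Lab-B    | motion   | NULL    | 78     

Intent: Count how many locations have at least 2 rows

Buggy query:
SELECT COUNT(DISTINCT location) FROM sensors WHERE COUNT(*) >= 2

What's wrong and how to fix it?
Bug: COUNT(*) cannot appear in WHERE; the per-group count doesn't exist yet

Fix: Use a subquery that GROUPs and filters with HAVING, then count its rows

Corrected query:
SELECT COUNT(*) FROM (SELECT location FROM sensors GROUP BY location HAVING COUNT(*) >= 2)

Result:
COUNT(*)
--------
3       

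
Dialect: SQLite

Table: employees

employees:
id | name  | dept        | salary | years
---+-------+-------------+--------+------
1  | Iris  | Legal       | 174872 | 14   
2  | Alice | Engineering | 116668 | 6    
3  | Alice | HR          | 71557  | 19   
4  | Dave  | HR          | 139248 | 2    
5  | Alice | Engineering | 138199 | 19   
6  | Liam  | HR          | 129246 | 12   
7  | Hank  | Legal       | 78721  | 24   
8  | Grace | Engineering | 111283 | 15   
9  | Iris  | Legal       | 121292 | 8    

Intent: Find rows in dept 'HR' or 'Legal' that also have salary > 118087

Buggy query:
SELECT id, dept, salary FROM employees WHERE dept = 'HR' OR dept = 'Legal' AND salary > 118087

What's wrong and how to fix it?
Bug: Without parentheses, AND is evaluated before OR, so the salary filter only applies to the 'Legal' branch

Fix: Group the OR with parentheses (or use IN), then AND the threshold

Corrected query:
SELECT id, dept, salary FROM employees WHERE (dept = 'HR' OR dept = 'Legal') AND salary > 118087

Result:
id | dept  | salary
---+-------+-------
1  | Legal | 174872
4  | HR    | 139248
6  | HR    | 129246
9  | Legal | 121292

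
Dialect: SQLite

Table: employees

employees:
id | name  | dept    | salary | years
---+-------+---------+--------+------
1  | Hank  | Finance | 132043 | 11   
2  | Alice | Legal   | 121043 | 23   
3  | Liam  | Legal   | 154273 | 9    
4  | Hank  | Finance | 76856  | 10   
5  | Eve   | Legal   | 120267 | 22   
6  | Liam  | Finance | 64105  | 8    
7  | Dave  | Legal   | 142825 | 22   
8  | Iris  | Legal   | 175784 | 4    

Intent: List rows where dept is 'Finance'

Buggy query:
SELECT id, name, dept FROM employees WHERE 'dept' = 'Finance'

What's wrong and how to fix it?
Bug: 'dept' in single quotes is a string literal, not the column; the comparison is literal-vs-literal and never true

Fix: Remove the quotes around the column name (or use double quotes for an identifier)

Corrected query:
SELECT id, name, dept FROM employees WHERE dept = 'Finance'

Result:
id | name | dept   
---+------+--------
1  | Hank | Finance
4  | Hank | Finance
6  | Liam | Finance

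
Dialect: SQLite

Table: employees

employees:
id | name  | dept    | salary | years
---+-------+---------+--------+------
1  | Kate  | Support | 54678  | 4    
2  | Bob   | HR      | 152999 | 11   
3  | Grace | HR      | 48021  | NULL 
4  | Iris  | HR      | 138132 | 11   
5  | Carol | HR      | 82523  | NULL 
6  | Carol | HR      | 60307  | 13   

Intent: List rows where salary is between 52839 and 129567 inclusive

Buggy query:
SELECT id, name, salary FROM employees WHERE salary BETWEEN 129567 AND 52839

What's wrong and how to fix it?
Bug: The bounds are reversed; BETWEEN a AND b requires a <= b to match anything

Fix: Write BETWEEN 52839 AND 129567

Corrected query:
SELECT id, name, salary FROM employees WHERE salary BETWEEN 52839 AND 129567

Result:
id | name  | salary
---+-------+-------
1  | Kate  | 54678 
5  | Carol | 82523 
6  | Carol | 60307 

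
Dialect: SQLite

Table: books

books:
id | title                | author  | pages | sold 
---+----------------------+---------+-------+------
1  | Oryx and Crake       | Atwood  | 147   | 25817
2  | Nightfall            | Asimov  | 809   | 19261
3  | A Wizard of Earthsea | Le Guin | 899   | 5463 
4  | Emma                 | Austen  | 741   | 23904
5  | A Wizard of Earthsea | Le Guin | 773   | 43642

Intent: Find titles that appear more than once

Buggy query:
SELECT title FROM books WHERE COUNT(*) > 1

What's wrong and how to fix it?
Bug: COUNT(*) is an aggregate and cannot be used in WHERE

Fix: GROUP BY title, then filter groups with HAVING COUNT(*) > 1

Corrected query:
SELECT title FROM books GROUP BY title HAVING COUNT(*) > 1

Result:
title               
--------------------
A Wizard of Earthsea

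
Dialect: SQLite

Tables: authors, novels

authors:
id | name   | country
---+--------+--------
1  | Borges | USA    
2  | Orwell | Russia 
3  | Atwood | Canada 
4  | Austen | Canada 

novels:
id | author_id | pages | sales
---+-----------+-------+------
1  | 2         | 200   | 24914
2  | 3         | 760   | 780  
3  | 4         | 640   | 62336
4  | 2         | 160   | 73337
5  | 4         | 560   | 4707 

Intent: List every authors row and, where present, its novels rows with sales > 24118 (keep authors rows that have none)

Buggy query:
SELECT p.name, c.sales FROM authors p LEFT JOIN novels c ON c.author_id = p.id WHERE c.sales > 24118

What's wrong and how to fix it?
Bug: A WHERE condition on the right-hand table after LEFT JOIN drops unmatched parents

Fix: Move the right-table condition into the ON clause so unmatched parents are kept

Corrected query:
SELECT p.name, c.sales FROM authors p LEFT JOIN novels c ON c.author_id = p.id AND c.sales > 24118

Result:
name   | sales
-------+------
Borges | NULL 
Orwell | 24914
Orwell | 73337
Atwood | NULL 
Austen | 62336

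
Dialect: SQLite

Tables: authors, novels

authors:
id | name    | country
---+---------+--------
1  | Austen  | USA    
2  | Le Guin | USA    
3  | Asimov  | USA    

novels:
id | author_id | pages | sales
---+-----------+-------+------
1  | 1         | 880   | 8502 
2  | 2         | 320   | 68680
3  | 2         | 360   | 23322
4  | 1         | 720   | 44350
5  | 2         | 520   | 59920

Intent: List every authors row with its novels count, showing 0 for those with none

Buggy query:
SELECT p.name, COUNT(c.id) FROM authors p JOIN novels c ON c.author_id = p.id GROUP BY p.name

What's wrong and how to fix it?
Bug: INNER JOIN drops authors rows that have no matching novels rows

Fix: Use LEFT JOIN so parents without children still appear (COUNT(c.id) gives 0)

Corrected query:
SELECT p.name, COUNT(c.id) FROM authors p LEFT JOIN novels c ON c.author_id = p.id GROUP BY p.name

Result:
name    | COUNT(c.id)
--------+------------
Asimov  | 0          
Austen  | 2          
Le Guin | 3          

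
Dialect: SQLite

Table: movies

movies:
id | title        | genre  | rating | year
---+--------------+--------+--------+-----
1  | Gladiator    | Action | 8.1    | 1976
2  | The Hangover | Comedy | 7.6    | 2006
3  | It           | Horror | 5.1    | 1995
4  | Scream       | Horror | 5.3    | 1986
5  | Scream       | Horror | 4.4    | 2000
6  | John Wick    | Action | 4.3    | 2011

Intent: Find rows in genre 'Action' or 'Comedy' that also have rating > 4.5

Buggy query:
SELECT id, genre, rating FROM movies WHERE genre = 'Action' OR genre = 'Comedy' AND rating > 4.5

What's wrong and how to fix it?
Bug: AND binds tighter than OR, so this parses as genre = 'Action' OR (genre = 'Comedy' AND rating > 4.5)

Fix: Group the OR with parentheses (or use IN), then AND the threshold

Corrected query:
SELECT id, genre, rating FROM movies WHERE (genre = 'Action' OR genre = 'Comedy') AND rating > 4.5

Result:
id | genre  | rating
---+--------+-------
1  | Action | 8.1   
2  | Comedy | 7.6   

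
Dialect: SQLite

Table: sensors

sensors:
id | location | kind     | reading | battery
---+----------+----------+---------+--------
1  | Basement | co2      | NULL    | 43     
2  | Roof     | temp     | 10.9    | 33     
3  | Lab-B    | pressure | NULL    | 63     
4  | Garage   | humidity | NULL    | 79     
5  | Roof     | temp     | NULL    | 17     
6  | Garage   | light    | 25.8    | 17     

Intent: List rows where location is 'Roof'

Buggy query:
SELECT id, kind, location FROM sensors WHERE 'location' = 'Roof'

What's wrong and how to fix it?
Bug: Single quotes denote string literals in SQL; the column name is being compared as a constant string

Fix: Reference the column as location without single quotes

Corrected query:
SELECT id, kind, location FROM sensors WHERE location = 'Roof'

Result:
id | kind | location
---+------+---------
2  | temp | Roof    
5  | temp | Roof    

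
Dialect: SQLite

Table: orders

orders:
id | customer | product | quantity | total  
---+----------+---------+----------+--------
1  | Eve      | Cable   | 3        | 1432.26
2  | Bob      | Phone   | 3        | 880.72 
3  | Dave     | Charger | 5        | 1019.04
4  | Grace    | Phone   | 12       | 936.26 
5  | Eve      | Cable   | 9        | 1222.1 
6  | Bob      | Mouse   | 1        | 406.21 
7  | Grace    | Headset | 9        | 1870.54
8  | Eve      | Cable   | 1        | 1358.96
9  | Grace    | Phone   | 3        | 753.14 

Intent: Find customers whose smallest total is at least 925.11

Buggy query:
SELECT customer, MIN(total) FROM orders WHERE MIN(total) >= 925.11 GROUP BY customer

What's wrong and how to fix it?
Bug: MIN() in WHERE is a misuse of aggregate

Fix: Use HAVING for the per-group MIN condition

Corrected query:
SELECT customer, MIN(total) FROM orders GROUP BY customer HAVING MIN(total) >= 925.11

Result:
customer | MIN(total)
---------+-----------
Dave     | 1019.04   
Eve      | 1222.1    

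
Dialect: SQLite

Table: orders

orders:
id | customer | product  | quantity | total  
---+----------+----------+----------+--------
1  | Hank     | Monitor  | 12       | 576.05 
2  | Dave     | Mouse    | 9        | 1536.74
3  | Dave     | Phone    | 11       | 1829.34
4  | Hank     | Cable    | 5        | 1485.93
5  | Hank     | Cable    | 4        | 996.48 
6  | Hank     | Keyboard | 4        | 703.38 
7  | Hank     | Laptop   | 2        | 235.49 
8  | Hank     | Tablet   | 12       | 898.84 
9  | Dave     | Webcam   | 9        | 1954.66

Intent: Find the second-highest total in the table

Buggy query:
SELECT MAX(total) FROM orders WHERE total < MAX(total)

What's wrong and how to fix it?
Bug: MAX(total) on the right of the comparison is an aggregate-in-WHERE error

Fix: Put the inner MAX in a scalar subquery

Corrected query:
SELECT MAX(total) FROM orders WHERE total < (SELECT MAX(total) FROM orders)

Result:
MAX(total)
----------
1829.34   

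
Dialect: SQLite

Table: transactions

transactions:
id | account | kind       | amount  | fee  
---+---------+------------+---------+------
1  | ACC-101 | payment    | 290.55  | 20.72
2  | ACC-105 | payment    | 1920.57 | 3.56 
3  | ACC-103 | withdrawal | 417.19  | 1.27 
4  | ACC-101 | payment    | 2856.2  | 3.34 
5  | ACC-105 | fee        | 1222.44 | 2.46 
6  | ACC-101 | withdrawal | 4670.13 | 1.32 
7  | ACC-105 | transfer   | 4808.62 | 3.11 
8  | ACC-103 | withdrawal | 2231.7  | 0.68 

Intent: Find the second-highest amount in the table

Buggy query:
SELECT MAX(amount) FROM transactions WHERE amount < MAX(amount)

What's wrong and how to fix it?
Bug: The inner MAX is an aggregate inside WHERE, which is not allowed

Fix: Put the inner MAX in a scalar subquery

Corrected query:
SELECT MAX(amount) FROM transactions WHERE amount < (SELECT MAX(amount) FROM transactions)

Result:
MAX(amount)
-----------
4670.13    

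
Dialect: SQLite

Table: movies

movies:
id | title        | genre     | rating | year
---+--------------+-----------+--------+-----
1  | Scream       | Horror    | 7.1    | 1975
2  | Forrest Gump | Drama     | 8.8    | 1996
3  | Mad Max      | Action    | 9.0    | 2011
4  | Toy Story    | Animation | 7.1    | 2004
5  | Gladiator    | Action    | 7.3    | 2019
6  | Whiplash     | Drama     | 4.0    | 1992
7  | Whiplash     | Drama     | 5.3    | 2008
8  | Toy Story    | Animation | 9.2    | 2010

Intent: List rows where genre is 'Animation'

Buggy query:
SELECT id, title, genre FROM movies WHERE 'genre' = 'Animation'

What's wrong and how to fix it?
Bug: 'genre' in single quotes is a string literal, not the column; the comparison is literal-vs-literal and never true

Fix: Reference the column as genre without single quotes

Corrected query:
SELECT id, title, genre FROM movies WHERE genre = 'Animation'

Result:
id | title     | genre    
---+-----------+----------
4  | Toy Story | Animation
8  | Toy Story | Animation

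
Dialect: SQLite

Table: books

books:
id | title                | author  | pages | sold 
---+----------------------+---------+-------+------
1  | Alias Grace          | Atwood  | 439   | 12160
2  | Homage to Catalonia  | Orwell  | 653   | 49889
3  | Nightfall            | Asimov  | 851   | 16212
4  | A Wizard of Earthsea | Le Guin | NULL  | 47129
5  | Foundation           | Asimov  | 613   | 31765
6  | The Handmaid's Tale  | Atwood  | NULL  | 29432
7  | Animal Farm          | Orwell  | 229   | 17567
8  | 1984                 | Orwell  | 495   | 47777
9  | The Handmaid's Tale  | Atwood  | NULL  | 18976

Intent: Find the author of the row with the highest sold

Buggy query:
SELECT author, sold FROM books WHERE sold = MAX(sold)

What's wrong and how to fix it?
Bug: MAX(sold) is an aggregate and cannot be used directly in WHERE

Fix: Wrap MAX in a scalar subquery so WHERE compares against a single value

Corrected query:
SELECT author, sold FROM books WHERE sold = (SELECT MAX(sold) FROM books)

Result:
author | sold 
-------+------
Orwell | 49889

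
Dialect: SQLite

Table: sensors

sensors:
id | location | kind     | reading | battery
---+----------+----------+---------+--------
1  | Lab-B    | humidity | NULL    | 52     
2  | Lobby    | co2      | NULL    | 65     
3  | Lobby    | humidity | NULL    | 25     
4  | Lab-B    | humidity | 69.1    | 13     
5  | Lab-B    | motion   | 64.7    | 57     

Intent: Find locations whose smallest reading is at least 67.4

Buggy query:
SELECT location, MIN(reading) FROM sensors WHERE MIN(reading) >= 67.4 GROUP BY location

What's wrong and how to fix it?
Bug: Aggregates like MIN are computed per group after WHERE runs

Fix: Replace WHERE with HAVING after the GROUP BY

Corrected query:
SELECT location, MIN(reading) FROM sensors GROUP BY location HAVING MIN(reading) >= 67.4

Result:
(no rows)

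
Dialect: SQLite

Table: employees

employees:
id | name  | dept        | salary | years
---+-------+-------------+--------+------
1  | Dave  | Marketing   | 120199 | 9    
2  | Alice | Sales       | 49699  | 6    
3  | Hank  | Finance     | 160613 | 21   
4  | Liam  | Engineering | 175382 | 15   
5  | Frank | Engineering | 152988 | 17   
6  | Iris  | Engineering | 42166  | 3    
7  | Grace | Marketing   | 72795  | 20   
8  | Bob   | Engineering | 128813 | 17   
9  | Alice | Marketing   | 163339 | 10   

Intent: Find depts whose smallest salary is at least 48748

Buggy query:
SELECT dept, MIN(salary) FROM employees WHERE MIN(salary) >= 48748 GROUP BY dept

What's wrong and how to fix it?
Bug: Aggregates like MIN are computed per group after WHERE runs

Fix: Use HAVING for the per-group MIN condition

Corrected query:
SELECT dept, MIN(salary) FROM employees GROUP BY dept HAVING MIN(salary) >= 48748

Result:
dept      | MIN(salary)
----------+------------
Finance   | 160613     
Marketing | 72795      
Sales     | 49699      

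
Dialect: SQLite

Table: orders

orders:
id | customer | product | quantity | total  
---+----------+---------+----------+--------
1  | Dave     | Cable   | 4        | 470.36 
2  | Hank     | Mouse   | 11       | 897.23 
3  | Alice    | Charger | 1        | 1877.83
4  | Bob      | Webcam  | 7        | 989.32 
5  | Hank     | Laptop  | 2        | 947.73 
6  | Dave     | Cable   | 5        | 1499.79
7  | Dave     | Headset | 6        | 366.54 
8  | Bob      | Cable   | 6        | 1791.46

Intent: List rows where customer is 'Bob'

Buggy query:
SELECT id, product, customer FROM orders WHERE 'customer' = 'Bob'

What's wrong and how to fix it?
Bug: Single quotes denote string literals in SQL; the column name is being compared as a constant string

Fix: Remove the quotes around the column name (or use double quotes for an identifier)

Corrected query:
SELECT id, product, customer FROM orders WHERE customer = 'Bob'

Result:
id | product | customer
---+---------+---------
4  | Webcam  | Bob     
8  | Cable   | Bob     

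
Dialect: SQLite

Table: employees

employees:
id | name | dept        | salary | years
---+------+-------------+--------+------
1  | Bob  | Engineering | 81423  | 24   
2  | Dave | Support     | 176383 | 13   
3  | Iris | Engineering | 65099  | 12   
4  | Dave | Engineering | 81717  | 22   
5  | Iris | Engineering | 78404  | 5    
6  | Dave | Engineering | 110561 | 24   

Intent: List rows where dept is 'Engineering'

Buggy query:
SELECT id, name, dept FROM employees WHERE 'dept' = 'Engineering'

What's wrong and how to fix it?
Bug: Single quotes denote string literals in SQL; the column name is being compared as a constant string

Fix: Remove the quotes around the column name (or use double quotes for an identifier)

Corrected query:
SELECT id, name, dept FROM employees WHERE dept = 'Engineering'

Result:
id | name | dept       
---+------+------------
1  | Bob  | Engineering
3  | Iris | Engineering
4  | Dave | Engineering
5  | Iris | Engineering
6  | Dave | Engineering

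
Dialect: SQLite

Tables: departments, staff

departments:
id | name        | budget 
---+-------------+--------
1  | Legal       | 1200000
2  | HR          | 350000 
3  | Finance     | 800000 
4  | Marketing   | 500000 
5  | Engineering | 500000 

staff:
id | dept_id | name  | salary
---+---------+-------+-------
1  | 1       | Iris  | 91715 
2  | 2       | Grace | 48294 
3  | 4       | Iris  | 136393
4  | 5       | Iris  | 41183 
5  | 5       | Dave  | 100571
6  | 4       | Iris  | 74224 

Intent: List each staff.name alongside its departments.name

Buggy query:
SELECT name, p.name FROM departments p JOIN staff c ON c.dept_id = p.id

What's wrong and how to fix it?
Bug: Both tables have a 'name' column; the unqualified reference is ambiguous

Fix: Prefix ambiguous columns with the table alias

Corrected query:
SELECT c.name, p.name FROM departments p JOIN staff c ON c.dept_id = p.id

Result:
name  | name       
------+------------
Iris  | Legal      
Grace | HR         
Iris  | Marketing  
Iris  | Engineering
Dave  | Engineering
Iris  | Marketing  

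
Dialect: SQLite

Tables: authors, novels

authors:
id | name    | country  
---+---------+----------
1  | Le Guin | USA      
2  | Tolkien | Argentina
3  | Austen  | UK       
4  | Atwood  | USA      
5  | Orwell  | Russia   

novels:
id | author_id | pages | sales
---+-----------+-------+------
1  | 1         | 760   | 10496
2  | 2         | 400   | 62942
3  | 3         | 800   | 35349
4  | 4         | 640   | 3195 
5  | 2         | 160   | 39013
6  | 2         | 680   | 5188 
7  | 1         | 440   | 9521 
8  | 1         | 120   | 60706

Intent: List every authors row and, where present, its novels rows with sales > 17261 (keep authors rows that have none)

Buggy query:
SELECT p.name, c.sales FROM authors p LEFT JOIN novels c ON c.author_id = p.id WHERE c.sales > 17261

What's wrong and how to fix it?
Bug: Filtering c.sales in WHERE discards the NULL rows produced by LEFT JOIN, turning it into an inner join

Fix: Put 'c.sales > 17261' in the JOIN's ON clause instead of WHERE

Corrected query:
SELECT p.name, c.sales FROM authors p LEFT JOIN novels c ON c.author_id = p.id AND c.sales > 17261

Result:
name    | sales
--------+------
Le Guin | 60706
Tolkien | 39013
Tolkien | 62942
Austen  | 35349
Atwood  | NULL 
Orwell  | NULL 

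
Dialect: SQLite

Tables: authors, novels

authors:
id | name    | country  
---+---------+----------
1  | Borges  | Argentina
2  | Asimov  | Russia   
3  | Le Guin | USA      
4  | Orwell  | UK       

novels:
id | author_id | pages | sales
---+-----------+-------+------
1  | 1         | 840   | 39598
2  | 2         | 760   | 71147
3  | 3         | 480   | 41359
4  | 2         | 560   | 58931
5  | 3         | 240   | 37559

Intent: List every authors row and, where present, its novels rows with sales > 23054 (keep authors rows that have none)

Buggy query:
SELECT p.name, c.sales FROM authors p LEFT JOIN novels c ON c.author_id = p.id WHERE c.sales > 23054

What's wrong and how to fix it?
Bug: A WHERE condition on the right-hand table after LEFT JOIN drops unmatched parents

Fix: Move the right-table condition into the ON clause so unmatched parents are kept

Corrected query:
SELECT p.name, c.sales FROM authors p LEFT JOIN novels c ON c.author_id = p.id AND c.sales > 23054

Result:
name    | sales
--------+------
Borges  | 39598
Asimov  | 58931
Asimov  | 71147
Le Guin | 37559
Le Guin | 41359
Orwell  | NULL 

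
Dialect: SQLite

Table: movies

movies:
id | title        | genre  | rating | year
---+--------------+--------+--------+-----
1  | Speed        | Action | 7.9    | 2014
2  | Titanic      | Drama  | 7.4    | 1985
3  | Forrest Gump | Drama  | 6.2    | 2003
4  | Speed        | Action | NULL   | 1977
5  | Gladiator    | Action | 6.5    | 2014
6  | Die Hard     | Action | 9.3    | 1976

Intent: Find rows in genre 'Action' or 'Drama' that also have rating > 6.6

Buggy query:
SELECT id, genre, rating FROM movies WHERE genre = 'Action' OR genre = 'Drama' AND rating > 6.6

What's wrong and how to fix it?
Bug: Without parentheses, AND is evaluated before OR, so the rating filter only applies to the 'Drama' branch

Fix: Group the OR with parentheses (or use IN), then AND the threshold

Corrected query:
SELECT id, genre, rating FROM movies WHERE (genre = 'Action' OR genre = 'Drama') AND rating > 6.6

Result:
id | genre  | rating
---+--------+-------
1  | Action | 7.9   
2  | Drama  | 7.4   
6  | Action | 9.3   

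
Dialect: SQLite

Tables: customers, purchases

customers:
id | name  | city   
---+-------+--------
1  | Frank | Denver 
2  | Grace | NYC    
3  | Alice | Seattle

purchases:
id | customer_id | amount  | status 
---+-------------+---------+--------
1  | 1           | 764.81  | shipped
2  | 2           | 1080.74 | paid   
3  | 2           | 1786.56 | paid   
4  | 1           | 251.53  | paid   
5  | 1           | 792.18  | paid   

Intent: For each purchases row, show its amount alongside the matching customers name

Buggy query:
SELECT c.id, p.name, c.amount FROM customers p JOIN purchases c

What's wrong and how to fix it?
Bug: JOIN with no ON clause produces a cartesian product; every purchases row pairs with every customers row

Fix: Add ON c.customer_id = p.id to the JOIN

Corrected query:
SELECT c.id, p.name, c.amount FROM customers p JOIN purchases c ON c.customer_id = p.id

Result:
id | name  | amount 
---+-------+--------
1  | Frank | 764.81 
2  | Grace | 1080.74
3  | Grace | 1786.56
4  | Frank | 251.53 
5  | Frank | 792.18 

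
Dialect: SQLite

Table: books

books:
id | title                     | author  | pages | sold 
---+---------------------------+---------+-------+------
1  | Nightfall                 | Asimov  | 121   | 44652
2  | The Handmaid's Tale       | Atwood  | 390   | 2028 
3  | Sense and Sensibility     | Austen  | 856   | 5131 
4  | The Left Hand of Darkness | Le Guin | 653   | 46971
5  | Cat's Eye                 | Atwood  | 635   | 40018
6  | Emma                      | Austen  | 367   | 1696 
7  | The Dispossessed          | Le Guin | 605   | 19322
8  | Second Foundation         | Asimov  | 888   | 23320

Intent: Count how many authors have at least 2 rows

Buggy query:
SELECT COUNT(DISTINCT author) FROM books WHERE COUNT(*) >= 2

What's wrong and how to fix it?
Bug: COUNT(*) cannot appear in WHERE; the per-group count doesn't exist yet

Fix: Use a subquery that GROUPs and filters with HAVING, then count its rows

Corrected query:
SELECT COUNT(*) FROM (SELECT author FROM books GROUP BY author HAVING COUNT(*) >= 2)

Result:
COUNT(*)
--------
4       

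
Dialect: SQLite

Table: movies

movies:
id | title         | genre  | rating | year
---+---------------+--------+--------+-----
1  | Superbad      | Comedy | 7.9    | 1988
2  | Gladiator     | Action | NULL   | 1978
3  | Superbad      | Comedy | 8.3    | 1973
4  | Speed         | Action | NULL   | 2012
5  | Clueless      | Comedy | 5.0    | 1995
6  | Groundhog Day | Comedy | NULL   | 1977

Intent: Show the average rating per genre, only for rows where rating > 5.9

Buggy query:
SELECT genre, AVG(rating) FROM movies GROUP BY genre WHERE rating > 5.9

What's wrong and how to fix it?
Bug: Row-level WHERE must come before GROUP BY in the clause order

Fix: Move the WHERE clause before GROUP BY

Corrected query:
SELECT genre, AVG(rating) FROM movies WHERE rating > 5.9 GROUP BY genre

Result:
genre  | AVG(rating)
-------+------------
Comedy | 8.1        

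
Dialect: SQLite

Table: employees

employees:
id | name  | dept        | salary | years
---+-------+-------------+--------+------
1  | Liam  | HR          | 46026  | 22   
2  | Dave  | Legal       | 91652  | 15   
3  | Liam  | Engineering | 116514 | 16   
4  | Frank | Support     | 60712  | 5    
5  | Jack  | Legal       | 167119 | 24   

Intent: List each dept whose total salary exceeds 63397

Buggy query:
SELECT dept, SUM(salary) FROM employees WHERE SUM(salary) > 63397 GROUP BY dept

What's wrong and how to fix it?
Bug: WHERE runs before GROUP BY, so aggregates aren't available there

Fix: Move the aggregate condition to a HAVING clause

Corrected query:
SELECT dept, SUM(salary) FROM employees GROUP BY dept HAVING SUM(salary) > 63397

Result:
dept        | SUM(salary)
------------+------------
Engineering | 116514     
Legal       | 258771     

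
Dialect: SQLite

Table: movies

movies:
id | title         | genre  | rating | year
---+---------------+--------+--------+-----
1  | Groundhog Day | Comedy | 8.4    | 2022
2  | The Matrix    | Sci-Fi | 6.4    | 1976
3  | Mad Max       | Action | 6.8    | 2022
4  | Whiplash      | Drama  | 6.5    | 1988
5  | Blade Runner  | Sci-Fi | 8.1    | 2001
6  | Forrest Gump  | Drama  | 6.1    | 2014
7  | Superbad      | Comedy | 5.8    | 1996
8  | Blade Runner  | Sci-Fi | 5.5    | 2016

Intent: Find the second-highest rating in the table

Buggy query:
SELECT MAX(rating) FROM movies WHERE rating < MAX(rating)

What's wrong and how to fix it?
Bug: The inner MAX is an aggregate inside WHERE, which is not allowed

Fix: Put the inner MAX in a scalar subquery

Corrected query:
SELECT MAX(rating) FROM movies WHERE rating < (SELECT MAX(rating) FROM movies)

Result:
MAX(rating)
-----------
8.1        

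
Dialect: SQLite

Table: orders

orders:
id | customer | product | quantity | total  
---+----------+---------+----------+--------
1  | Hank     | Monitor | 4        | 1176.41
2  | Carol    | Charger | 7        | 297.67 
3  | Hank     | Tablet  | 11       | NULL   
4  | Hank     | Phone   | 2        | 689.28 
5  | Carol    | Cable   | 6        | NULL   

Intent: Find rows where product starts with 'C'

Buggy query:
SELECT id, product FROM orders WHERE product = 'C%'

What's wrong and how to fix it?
Bug: '=' compares the literal string including the % character; pattern matching needs LIKE

Fix: Use LIKE for wildcard pattern matching

Corrected query:
SELECT id, product FROM orders WHERE product LIKE 'C%'

Result:
id | product
---+--------
2  | Charger
5  | Cable  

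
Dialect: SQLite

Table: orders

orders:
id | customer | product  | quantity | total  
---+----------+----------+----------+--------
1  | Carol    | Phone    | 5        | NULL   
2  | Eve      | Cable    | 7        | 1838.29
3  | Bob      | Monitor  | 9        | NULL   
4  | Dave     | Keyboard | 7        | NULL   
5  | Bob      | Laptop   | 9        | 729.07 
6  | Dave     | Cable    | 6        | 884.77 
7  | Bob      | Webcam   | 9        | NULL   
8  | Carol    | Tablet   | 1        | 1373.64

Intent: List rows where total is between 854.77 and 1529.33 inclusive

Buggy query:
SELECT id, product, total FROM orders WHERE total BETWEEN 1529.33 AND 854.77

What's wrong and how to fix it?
Bug: BETWEEN expects the lower bound first; with 1529.33 AND 854.77 the range is empty

Fix: Swap the bounds so the smaller value comes first

Corrected query:
SELECT id, product, total FROM orders WHERE total BETWEEN 854.77 AND 1529.33

Result:
id | product | total  
---+---------+--------
6  | Cable   | 884.77 
8  | Tablet  | 1373.64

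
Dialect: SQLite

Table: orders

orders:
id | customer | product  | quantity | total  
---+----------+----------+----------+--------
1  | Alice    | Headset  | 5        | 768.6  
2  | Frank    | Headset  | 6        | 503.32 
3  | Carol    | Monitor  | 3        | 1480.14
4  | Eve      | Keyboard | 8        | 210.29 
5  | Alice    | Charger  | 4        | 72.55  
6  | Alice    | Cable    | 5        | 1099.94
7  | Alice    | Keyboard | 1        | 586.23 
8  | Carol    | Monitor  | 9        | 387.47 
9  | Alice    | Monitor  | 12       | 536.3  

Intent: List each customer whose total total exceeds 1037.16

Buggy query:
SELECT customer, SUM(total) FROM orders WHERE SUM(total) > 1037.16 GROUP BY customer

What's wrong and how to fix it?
Bug: SUM(total) is an aggregate, but WHERE filters rows before aggregation

Fix: Move the aggregate condition to a HAVING clause

Corrected query:
SELECT customer, SUM(total) FROM orders GROUP BY customer HAVING SUM(total) > 1037.16

Result:
customer | SUM(total)
---------+-----------
Alice    | 3063.62   
Carol    | 1867.61   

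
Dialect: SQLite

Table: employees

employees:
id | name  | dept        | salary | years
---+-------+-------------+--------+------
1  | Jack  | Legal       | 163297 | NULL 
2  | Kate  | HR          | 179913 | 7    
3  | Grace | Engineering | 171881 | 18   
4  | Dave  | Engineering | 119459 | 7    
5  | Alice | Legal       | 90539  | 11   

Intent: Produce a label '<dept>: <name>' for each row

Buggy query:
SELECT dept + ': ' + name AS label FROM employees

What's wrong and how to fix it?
Bug: SQLite uses || for string concatenation; + coerces text to numbers (yielding 0)

Fix: Replace + with || to concatenate text

Corrected query:
SELECT dept || ': ' || name AS label FROM employees

Result:
label             
------------------
Legal: Jack       
HR: Kate          
Engineering: Grace
Engineering: Dave 
Legal: Alice      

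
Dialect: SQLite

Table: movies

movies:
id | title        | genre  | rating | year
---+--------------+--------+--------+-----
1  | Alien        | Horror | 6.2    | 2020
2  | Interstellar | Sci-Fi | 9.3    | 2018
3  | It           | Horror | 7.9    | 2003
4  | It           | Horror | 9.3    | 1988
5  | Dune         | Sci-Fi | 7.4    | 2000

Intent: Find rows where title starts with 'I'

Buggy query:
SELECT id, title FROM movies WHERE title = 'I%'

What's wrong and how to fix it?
Bug: '=' compares the literal string including the % character; pattern matching needs LIKE

Fix: Use LIKE for wildcard pattern matching

Corrected query:
SELECT id, title FROM movies WHERE title LIKE 'I%'

Result:
id | title       
---+-------------
2  | Interstellar
3  | It          
4  | It          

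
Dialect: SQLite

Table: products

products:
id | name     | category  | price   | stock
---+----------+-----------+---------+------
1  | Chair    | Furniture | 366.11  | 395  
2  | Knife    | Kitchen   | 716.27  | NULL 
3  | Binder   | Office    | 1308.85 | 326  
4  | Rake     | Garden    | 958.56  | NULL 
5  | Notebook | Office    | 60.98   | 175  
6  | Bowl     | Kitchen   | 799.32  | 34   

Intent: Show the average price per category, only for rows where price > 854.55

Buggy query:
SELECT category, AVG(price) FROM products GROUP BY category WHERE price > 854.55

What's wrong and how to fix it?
Bug: Row-level WHERE must come before GROUP BY in the clause order

Fix: Place WHERE between FROM and GROUP BY

Corrected query:
SELECT category, AVG(price) FROM products WHERE price > 854.55 GROUP BY category

Result:
category | AVG(price)
---------+-----------
Garden   | 958.56    
Office   | 1308.85   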